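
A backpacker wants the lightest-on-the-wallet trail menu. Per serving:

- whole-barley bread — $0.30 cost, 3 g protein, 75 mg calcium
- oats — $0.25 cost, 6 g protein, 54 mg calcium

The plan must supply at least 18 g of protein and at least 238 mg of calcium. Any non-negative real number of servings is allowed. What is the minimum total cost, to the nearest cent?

An LP optimum is at a vertex; with two nutrient constraints at most two foods are used. Check each candidate.
whole-barley bread only: max(18/3, 238/75) = 6 servings → $1.80.
oats only: max(18/6, 238/54) = 4.407 servings → $1.10.
whole-barley bread + oats with both tight: 1.583 servings and 2.208 servings → $1.03.
Cheapest feasible corner: $1.03.

$1.03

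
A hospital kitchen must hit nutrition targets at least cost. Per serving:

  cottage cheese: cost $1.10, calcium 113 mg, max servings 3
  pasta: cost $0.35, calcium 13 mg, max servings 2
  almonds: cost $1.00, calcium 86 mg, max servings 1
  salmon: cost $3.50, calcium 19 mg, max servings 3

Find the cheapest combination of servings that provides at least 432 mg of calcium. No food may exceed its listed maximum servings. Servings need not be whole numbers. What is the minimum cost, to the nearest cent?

$4.49

Cost per mg of calcium: cottage cheese $0.0097, almonds $0.0116, pasta $0.0269, salmon $0.1842.
Take 3 servings of cottage cheese: +339.0 mg calcium for $3.30 (total $3.30, still need 93.0 mg).
Take 1 serving of almonds: +86.0 mg calcium for $1.00 (total $4.30, still need 7.0 mg).
Take 0.5385 servings of pasta: +7.0 mg calcium for $0.19 (total $4.49, still need 0.0 mg).
Greedy by cheapest-per-mg is optimal for a single linear constraint, so the minimum cost is $4.49.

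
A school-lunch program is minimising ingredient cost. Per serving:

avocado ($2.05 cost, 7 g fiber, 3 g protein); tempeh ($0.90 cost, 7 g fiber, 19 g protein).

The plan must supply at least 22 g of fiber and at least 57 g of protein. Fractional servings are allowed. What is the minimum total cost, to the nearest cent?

At the optimum either one food covers both requirements or two foods hit both targets exactly; no other combination can be cheaper.
avocado only: max(22/7, 57/3) = 19 servings → $38.95.
tempeh only: max(22/7, 57/19) = 3.143 servings → $2.83.
avocado + tempeh with both tight: 0.1696 servings and 2.973 servings → $3.02.
The minimum over all feasible corners is $2.83.

$2.83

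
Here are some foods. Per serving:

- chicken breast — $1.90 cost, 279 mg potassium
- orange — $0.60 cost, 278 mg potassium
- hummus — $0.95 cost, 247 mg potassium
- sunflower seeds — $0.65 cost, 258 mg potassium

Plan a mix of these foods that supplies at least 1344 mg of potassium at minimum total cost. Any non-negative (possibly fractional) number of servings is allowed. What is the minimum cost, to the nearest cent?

$2.90

Cost per mg of potassium: orange $0.0022, sunflower seeds $0.0025, hummus $0.0038, chicken breast $0.0068.
With no serving limits, use only orange: 1344 mg / 278 mg = 4.835 servings × $0.60 = $2.90.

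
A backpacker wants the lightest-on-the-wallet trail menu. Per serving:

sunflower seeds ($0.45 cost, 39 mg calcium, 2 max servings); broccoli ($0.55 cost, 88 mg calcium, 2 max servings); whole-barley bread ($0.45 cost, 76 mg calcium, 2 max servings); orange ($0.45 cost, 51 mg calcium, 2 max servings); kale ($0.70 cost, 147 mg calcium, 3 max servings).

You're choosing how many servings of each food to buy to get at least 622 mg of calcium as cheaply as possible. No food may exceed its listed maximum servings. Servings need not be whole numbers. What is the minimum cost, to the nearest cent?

Cost per mg of calcium: kale $0.0048, whole-barley bread $0.0059, broccoli $0.0063, orange $0.0088, sunflower seeds $0.0115.
Take 3 servings of kale: +441.0 mg calcium for $2.10 (total $2.10, still need 181.0 mg).
Take 2 servings of whole-barley bread: +152.0 mg calcium for $0.90 (total $3.00, still need 29.0 mg).
Take 0.3295 servings of broccoli: +29.0 mg calcium for $0.18 (total $3.18, still need 0.0 mg).
Filling from the cheapest source first is optimal under one linear minimum: $3.18.

$3.18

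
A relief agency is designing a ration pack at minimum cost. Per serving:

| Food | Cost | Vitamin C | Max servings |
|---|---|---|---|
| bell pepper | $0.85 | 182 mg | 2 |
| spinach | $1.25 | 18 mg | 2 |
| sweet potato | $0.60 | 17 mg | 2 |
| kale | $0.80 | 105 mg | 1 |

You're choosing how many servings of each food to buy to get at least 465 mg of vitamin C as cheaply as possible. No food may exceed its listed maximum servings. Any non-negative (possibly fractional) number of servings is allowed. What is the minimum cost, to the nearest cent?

$2.47

Cost per mg of vitamin C: bell pepper $0.0047, kale $0.0076, sweet potato $0.0353, spinach $0.0694.
Take 2 servings of bell pepper: +364.0 mg vitamin C for $1.70 (total $1.70, still need 101.0 mg).
Take 0.9619 servings of kale: +101.0 mg vitamin C for $0.77 (total $2.47, still need 0.0 mg).
Filling from the cheapest source first is optimal under one linear minimum: $2.47.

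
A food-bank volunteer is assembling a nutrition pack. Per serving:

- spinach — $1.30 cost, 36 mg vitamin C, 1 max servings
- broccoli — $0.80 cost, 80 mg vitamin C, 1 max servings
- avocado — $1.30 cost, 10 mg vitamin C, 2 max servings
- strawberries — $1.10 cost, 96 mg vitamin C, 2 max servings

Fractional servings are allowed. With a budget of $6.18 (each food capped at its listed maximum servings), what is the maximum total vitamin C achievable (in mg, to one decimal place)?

322.5 mg

Vitamin C per dollar: broccoli 100, strawberries 87.27, spinach 27.69, avocado 7.692.
Take 1 serving of broccoli: spends $0.80, +80.0 mg vitamin C (running total 80.0 mg).
Take 2 servings of strawberries: spends $2.20, +192.0 mg vitamin C (running total 272.0 mg).
Take 1 serving of spinach: spends $1.30, +36.0 mg vitamin C (running total 308.0 mg).
Take 1.446 servings of avocado: spends $1.88, +14.5 mg vitamin C (running total 322.5 mg).
Filling greedily by vitamin C-per-dollar is optimal for one linear limit, giving 322.5 mg.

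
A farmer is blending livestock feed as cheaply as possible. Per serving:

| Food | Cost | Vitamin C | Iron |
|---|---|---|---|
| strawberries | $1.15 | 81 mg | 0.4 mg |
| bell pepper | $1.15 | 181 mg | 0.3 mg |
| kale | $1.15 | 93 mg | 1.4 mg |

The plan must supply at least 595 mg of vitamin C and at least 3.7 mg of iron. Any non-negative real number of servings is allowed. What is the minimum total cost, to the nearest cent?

$5.00

strawberries only: max(595/81, 3.7/0.4) = 9.25 servings → $10.64.
bell pepper only: max(595/181, 3.7/0.3) = 12.33 servings → $14.18.
kale only: max(595/93, 3.7/1.4) = 6.398 servings → $7.36.
strawberries + bell pepper: intersection lies outside the first quadrant.
strawberries + kale with both tight: 6.416 servings and 0.8097 servings → $8.31.
bell pepper + kale with both tight: 2.168 servings and 2.178 servings → $5.00.
So the least-cost plan costs $5.00.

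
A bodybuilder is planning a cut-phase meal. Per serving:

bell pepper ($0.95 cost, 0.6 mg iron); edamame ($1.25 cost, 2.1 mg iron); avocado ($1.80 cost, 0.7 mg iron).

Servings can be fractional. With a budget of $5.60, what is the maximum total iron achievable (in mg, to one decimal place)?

9.4 mg

Iron per dollar: edamame 1.68, bell pepper 0.6316, avocado 0.3889.
With no serving limits, spend the whole cost allowance on edamame: $5.60 / $1.25 × 2.1 mg = 9.4 mg.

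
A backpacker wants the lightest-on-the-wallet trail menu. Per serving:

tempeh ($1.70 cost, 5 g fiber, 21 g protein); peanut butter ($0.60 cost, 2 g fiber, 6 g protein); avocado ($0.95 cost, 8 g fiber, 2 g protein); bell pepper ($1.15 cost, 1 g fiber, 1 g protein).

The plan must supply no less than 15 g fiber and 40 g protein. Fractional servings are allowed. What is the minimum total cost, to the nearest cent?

$3.81

An LP optimum is at a vertex; with two nutrient constraints at most two foods are used. Check each candidate.
tempeh only: max(15/5, 40/21) = 3 servings → $5.10.
peanut butter only: max(15/2, 40/6) = 7.5 servings → $4.50.
avocado only: max(15/8, 40/2) = 20 servings → $19.00.
bell pepper only: max(15/1, 40/1) = 40 servings → $46.00.
tempeh + peanut butter: intersection lies outside the first quadrant.
tempeh + avocado with both tight: 1.835 servings and 0.7278 servings → $3.81.
tempeh + bell pepper with both tight: 1.562 servings and 7.188 servings → $10.92.
peanut butter + avocado with both tight: 6.591 servings and 0.2273 servings → $4.17.
peanut butter + bell pepper with both tight: 6.25 servings and 2.5 servings → $6.62.
avocado + bell pepper: the both-tight solution has a negative serving — not a feasible corner.
So the least-cost plan costs $3.81.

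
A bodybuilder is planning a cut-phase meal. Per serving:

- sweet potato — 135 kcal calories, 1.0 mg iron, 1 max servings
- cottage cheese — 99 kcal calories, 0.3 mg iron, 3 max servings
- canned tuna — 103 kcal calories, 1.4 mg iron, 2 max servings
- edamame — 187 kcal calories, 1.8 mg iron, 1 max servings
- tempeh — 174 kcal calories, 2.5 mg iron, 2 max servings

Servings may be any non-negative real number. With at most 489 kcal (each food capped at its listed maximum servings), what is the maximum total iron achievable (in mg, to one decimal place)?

Iron per kcal: tempeh 0.01437, canned tuna 0.01359, edamame 0.009626, sweet potato 0.007407, cottage cheese 0.00303.
Take 2 servings of tempeh: uses 348 kcal, +5.0 mg iron (running total 5.0 mg).
Take 1.369 servings of canned tuna: uses 141 kcal, +1.9 mg iron (running total 6.9 mg).
Greedy by best ratio exhausts the calories allowance optimally: 6.9 mg.

6.9 mg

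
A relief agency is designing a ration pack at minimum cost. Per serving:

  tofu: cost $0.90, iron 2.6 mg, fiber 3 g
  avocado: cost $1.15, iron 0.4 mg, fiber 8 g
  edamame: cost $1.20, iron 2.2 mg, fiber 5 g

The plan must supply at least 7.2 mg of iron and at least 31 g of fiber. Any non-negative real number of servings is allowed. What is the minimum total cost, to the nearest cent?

The cheapest plan sits at a corner of the feasible region — with two constraints it uses at most two foods.
tofu only: max(7.2/2.6, 31/3) = 10.33 servings → $9.30.
avocado only: max(7.2/0.4, 31/8) = 18 servings → $20.70.
edamame only: max(7.2/2.2, 31/5) = 6.2 servings → $7.44.
tofu + avocado with both tight: 2.306 servings and 3.01 servings → $5.54.
tofu + edamame: the both-tight solution has a negative serving — not a feasible corner.
avocado + edamame with both tight: 2.064 servings and 2.897 servings → $5.85.
So the least-cost plan costs $5.54.

$5.54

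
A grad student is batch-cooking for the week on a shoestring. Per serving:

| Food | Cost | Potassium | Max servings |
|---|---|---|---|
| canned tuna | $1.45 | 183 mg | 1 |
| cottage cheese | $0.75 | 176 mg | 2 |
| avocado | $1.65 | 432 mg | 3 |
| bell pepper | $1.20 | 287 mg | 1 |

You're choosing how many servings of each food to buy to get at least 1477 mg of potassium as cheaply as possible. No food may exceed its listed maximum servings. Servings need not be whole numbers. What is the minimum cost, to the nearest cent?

$5.71

Cost per mg of potassium: avocado $0.0038, bell pepper $0.0042, cottage cheese $0.0043, canned tuna $0.0079.
Take 3 servings of avocado: +1296.0 mg potassium for $4.95 (total $4.95, still need 181.0 mg).
Take 0.6307 servings of bell pepper: +181.0 mg potassium for $0.76 (total $5.71, still need 0.0 mg).
Filling from the cheapest source first is optimal under one linear minimum: $5.71.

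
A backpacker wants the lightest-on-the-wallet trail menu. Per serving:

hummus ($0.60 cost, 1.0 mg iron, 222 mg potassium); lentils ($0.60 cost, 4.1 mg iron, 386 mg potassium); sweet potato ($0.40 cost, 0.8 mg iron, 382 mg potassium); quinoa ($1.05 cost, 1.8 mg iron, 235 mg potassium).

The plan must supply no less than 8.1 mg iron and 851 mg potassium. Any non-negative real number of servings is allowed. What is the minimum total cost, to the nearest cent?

hummus only: max(8.1/1.0, 851/222) = 8.1 servings → $4.86.
lentils only: max(8.1/4.1, 851/386) = 2.205 servings → $1.32.
sweet potato only: max(8.1/0.8, 851/382) = 10.12 servings → $4.05.
quinoa only: max(8.1/1.8, 851/235) = 4.5 servings → $4.72.
hummus + lentils with both tight: 0.6915 servings and 1.807 servings → $1.50.
hummus + sweet potato: the both-tight solution has a negative serving — not a feasible corner.
hummus + quinoa: the both-tight solution has a negative serving — not a feasible corner.
lentils + sweet potato with both tight: 1.919 servings and 0.2883 servings → $1.27.
lentils + quinoa with both tight: 1.383 servings and 1.349 servings → $2.25.
sweet potato + quinoa: the both-tight solution has a negative serving — not a feasible corner.
The minimum over all feasible corners is $1.27.

$1.27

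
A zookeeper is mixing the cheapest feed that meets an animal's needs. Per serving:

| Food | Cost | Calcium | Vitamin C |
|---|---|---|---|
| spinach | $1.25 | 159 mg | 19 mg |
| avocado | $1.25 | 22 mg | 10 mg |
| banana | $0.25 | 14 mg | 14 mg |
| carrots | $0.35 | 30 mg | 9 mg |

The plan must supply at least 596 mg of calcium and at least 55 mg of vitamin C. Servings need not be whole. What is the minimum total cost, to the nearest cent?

$4.69

At the optimum either one food covers both requirements or two foods hit both targets exactly; no other combination can be cheaper.
spinach only: max(596/159, 55/19) = 3.748 servings → $4.69.
avocado only: max(596/22, 55/10) = 27.09 servings → $33.86.
banana only: max(596/14, 55/14) = 42.57 servings → $10.64.
carrots only: max(596/30, 55/9) = 19.87 servings → $6.95.
spinach + avocado: the both-tight solution has a negative serving — not a feasible corner.
spinach + banana: the both-tight solution has a negative serving — not a feasible corner.
spinach + carrots: intersection lies outside the first quadrant.
avocado + banana: intersection lies outside the first quadrant.
avocado + carrots: the both-tight solution has a negative serving — not a feasible corner.
banana + carrots: the both-tight solution has a negative serving — not a feasible corner.
Cheapest feasible corner: $4.69.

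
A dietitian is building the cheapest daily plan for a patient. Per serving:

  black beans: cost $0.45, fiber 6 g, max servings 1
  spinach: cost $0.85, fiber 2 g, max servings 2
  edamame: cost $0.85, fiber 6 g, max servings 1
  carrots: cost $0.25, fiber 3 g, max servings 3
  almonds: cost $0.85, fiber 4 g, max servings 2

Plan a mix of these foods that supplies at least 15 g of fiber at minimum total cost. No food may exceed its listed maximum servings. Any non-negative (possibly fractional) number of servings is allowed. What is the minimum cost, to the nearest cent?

Cost per g of fiber: black beans $0.0750, carrots $0.0833, edamame $0.1417, almonds $0.2125, spinach $0.4250.
Take 1 serving of black beans: +6.0 g fiber for $0.45 (total $0.45, still need 9.0 g).
Take 3 servings of carrots: +9.0 g fiber for $0.75 (total $1.20, still need 0.0 g).
Filling from the cheapest source first is optimal under one linear minimum: $1.20.

$1.20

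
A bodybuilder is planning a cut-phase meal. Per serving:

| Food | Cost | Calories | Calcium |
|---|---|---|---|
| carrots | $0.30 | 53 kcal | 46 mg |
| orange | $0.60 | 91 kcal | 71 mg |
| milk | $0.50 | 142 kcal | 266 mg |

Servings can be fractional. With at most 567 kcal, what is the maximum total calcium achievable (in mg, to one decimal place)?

1062.1 mg

Calcium per kcal: milk 1.873, carrots 0.8679, orange 0.7802.
With no serving limits, spend the whole calories allowance on milk: 567 kcal / 142 kcal × 266 mg = 1062.1 mg.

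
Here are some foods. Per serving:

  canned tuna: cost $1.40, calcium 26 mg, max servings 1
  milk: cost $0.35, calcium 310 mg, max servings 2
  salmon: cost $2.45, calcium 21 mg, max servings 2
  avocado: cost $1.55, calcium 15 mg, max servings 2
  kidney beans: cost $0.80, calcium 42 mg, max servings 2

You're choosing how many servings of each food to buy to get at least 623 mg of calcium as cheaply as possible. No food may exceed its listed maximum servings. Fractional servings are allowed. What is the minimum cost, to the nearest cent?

$0.76

Cost per mg of calcium: milk $0.0011, kidney beans $0.0190, canned tuna $0.0538, avocado $0.1033, salmon $0.1167.
Take 2 servings of milk: +620.0 mg calcium for $0.70 (total $0.70, still need 3.0 mg).
Take 0.07143 servings of kidney beans: +3.0 mg calcium for $0.06 (total $0.76, still need 0.0 mg).
Filling from the cheapest source first is optimal under one linear minimum: $0.76.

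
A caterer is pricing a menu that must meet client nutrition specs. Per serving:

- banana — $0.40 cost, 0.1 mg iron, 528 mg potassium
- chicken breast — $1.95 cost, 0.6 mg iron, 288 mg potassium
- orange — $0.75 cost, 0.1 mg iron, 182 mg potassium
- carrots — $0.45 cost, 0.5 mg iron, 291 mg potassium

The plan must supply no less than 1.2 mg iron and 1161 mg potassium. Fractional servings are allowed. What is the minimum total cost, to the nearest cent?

$1.39

An LP optimum is at a vertex; with two nutrient constraints at most two foods are used. Check each candidate.
banana only: max(1.2/0.1, 1161/528) = 12 servings → $4.80.
chicken breast only: max(1.2/0.6, 1161/288) = 4.031 servings → $7.86.
orange only: max(1.2/0.1, 1161/182) = 12 servings → $9.00.
carrots only: max(1.2/0.5, 1161/291) = 3.99 servings → $1.80.
banana + chicken breast with both tight: 1.219 servings and 1.797 servings → $3.99.
banana + orange with both targets exact would need a negative amount; discard.
banana + carrots with both tight: 0.9847 servings and 2.203 servings → $1.39.
chicken breast + orange with both tight: 1.272 servings and 4.366 servings → $5.76.
chicken breast + carrots: intersection lies outside the first quadrant.
orange + carrots with both tight: 3.737 servings and 1.653 servings → $3.55.
Cheapest feasible corner: $1.39.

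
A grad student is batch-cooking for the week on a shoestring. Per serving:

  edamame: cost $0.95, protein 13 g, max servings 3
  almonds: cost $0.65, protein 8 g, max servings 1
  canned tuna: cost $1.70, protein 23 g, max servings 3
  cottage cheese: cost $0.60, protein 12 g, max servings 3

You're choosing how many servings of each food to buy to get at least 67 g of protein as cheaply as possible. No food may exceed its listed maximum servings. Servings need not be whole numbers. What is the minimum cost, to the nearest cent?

$4.07

Cost per g of protein: cottage cheese $0.0500, edamame $0.0731, canned tuna $0.0739, almonds $0.0813.
Take 3 servings of cottage cheese: +36.0 g protein for $1.80 (total $1.80, still need 31.0 g).
Take 2.385 servings of edamame: +31.0 g protein for $2.27 (total $4.07, still need 0.0 g).
Filling from the cheapest source first is optimal under one linear minimum: $4.07.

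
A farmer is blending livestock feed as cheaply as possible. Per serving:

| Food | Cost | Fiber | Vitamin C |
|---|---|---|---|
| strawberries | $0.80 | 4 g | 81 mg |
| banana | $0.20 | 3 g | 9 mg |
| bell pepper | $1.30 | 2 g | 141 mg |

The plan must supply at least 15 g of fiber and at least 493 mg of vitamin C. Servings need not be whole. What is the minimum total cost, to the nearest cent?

$4.69

Check every corner: each single food scaled to meet both minima, and each pair solved so both constraints bind.
strawberries only: max(15/4, 493/81) = 6.086 servings → $4.87.
banana only: max(15/3, 493/9) = 54.78 servings → $10.96.
bell pepper only: max(15/2, 493/141) = 7.5 servings → $9.75.
strawberries + banana with both targets exact would need a negative amount; discard.
strawberries + bell pepper with both tight: 2.808 servings and 1.883 servings → $4.69.
banana + bell pepper with both tight: 2.788 servings and 3.319 servings → $4.87.
So the least-cost plan costs $4.69.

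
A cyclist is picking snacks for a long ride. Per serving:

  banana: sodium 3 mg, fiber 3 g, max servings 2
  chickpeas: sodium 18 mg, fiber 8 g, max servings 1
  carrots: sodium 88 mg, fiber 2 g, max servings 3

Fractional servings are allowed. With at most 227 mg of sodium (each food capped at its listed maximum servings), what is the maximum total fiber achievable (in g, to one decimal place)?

18.6 g

Fiber per mg sodium: banana 1, chickpeas 0.4444, carrots 0.02273.
Take 2 servings of banana: uses 6 mg sodium, +6.0 g fiber (running total 6.0 g).
Take 1 serving of chickpeas: uses 18 mg sodium, +8.0 g fiber (running total 14.0 g).
Take 2.307 servings of carrots: uses 203 mg sodium, +4.6 g fiber (running total 18.6 g).
Greedy by best ratio exhausts the sodium allowance optimally: 18.6 g.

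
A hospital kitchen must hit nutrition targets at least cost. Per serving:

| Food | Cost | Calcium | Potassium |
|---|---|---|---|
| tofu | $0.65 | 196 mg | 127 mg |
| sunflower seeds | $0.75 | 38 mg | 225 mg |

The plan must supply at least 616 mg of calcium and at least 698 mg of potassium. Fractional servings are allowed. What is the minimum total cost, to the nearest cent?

This is a tiny linear program; its minimum lies at a vertex of the feasible set. List the vertices and price them.
tofu only: max(616/196, 698/127) = 5.496 servings → $3.57.
sunflower seeds only: max(616/38, 698/225) = 16.21 servings → $12.16.
tofu + sunflower seeds with both tight: 2.854 servings and 1.491 servings → $2.97.
So the least-cost plan costs $2.97.

$2.97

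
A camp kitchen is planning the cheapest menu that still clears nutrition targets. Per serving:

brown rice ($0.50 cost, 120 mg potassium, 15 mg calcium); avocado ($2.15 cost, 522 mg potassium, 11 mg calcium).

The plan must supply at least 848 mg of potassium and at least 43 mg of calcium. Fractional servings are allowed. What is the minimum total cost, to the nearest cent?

$3.50

Two binding constraints pin down two serving amounts, so the optimal mix uses at most two foods. The candidates are each food alone (scaled to the tighter of potassium/calcium) and each pair with both constraints tight.
brown rice only: max(848/120, 43/15) = 7.067 servings → $3.53.
avocado only: max(848/522, 43/11) = 3.909 servings → $8.40.
brown rice + avocado with both tight: 2.015 servings and 1.161 servings → $3.50.
The minimum over all feasible corners is $3.50.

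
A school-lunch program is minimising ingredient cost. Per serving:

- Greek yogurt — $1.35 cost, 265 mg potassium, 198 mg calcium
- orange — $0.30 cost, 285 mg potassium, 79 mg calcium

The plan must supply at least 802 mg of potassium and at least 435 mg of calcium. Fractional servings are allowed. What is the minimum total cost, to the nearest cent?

$1.65

A basic optimal solution has at most two foods positive. Try each food alone and each pair with both targets met exactly.
Greek yogurt only: max(802/265, 435/198) = 3.026 servings → $4.09.
orange only: max(802/285, 435/79) = 5.506 servings → $1.65.
Greek yogurt + orange with both tight: 1.708 servings and 1.226 servings → $2.67.
Cheapest feasible corner: $1.65.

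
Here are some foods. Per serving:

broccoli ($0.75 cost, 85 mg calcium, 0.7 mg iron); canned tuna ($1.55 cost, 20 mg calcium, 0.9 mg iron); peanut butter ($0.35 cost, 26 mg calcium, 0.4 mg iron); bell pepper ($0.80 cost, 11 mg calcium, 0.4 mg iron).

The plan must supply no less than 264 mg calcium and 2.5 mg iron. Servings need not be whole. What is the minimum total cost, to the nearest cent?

The cheapest plan sits at a corner of the feasible region — with two constraints it uses at most two foods.
broccoli only: max(264/85, 2.5/0.7) = 3.571 servings → $2.68.
canned tuna only: max(264/20, 2.5/0.9) = 13.2 servings → $20.46.
peanut butter only: max(264/26, 2.5/0.4) = 10.15 servings → $3.55.
bell pepper only: max(264/11, 2.5/0.4) = 24 servings → $19.20.
broccoli + canned tuna with both tight: 3.002 servings and 0.4432 servings → $2.94.
broccoli + peanut butter with both tight: 2.57 servings and 1.753 servings → $2.54.
broccoli + bell pepper with both tight: 2.97 servings and 1.053 servings → $3.07.
canned tuna + peanut butter: the both-tight solution has a negative serving — not a feasible corner.
canned tuna + bell pepper: intersection lies outside the first quadrant.
peanut butter + bell pepper: the both-tight solution has a negative serving — not a feasible corner.
Cheapest feasible corner: $2.54.

$2.54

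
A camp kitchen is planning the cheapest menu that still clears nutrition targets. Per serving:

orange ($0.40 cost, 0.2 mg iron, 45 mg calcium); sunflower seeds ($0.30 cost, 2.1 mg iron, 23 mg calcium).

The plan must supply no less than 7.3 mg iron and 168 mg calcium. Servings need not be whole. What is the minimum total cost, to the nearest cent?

The cheapest plan sits at a corner of the feasible region — with two constraints it uses at most two foods.
orange only: max(7.3/0.2, 168/45) = 36.5 servings → $14.60.
sunflower seeds only: max(7.3/2.1, 168/23) = 7.304 servings → $2.19.
orange + sunflower seeds with both tight: 2.057 servings and 3.28 servings → $1.81.
Cheapest feasible corner: $1.81.

$1.81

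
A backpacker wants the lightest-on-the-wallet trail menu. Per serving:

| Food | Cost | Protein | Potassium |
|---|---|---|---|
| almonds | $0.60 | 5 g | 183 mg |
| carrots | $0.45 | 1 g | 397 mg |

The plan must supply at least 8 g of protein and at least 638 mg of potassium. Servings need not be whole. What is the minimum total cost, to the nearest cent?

$1.28

With two linear requirements the optimum uses one or two foods; enumerate the corners.
almonds only: max(8/5, 638/183) = 3.486 servings → $2.09.
carrots only: max(8/1, 638/397) = 8 servings → $3.60.
almonds + carrots with both tight: 1.408 servings and 0.9578 servings → $1.28.
So the least-cost plan costs $1.28.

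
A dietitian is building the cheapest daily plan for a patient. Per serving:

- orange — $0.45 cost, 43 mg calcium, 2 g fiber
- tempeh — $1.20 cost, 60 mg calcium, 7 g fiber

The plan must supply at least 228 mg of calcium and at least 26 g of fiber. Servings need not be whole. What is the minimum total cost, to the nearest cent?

This is a tiny linear program; its minimum lies at a vertex of the feasible set. List the vertices and price them.
orange only: max(228/43, 26/2) = 13 servings → $5.85.
tempeh only: max(228/60, 26/7) = 3.8 servings → $4.56.
orange + tempeh with both tight: 0.1989 servings and 3.657 servings → $4.48.
The minimum over all feasible corners is $4.48.

$4.48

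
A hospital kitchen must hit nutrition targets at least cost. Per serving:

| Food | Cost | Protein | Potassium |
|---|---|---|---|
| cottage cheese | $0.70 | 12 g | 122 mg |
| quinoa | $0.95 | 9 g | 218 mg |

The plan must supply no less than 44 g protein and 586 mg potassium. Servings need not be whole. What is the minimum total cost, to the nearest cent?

$3.03

Minimising a linear cost over {protein ≥ 44, potassium ≥ 586, servings ≥ 0} — the optimum is at a vertex, using one or two foods.
cottage cheese only: max(44/12, 586/122) = 4.803 servings → $3.36.
quinoa only: max(44/9, 586/218) = 4.889 servings → $4.64.
cottage cheese + quinoa with both tight: 2.845 servings and 1.096 servings → $3.03.
The minimum over all feasible corners is $3.03.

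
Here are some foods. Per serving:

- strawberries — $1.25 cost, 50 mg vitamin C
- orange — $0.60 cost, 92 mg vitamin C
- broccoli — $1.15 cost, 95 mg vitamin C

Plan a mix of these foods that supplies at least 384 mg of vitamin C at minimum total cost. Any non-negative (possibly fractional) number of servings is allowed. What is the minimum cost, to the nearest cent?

$2.50

Cost per mg of vitamin C: orange $0.0065, broccoli $0.0121, strawberries $0.0250.
With no serving limits, use only orange: 384 mg / 92 mg = 4.174 servings × $0.60 = $2.50.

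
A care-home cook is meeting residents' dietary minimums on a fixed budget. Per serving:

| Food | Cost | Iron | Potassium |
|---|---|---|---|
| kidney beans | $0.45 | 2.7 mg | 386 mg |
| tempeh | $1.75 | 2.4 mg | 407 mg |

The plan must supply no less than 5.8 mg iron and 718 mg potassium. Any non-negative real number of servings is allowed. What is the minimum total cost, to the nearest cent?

Check every corner: each single food scaled to meet both minima, and each pair solved so both constraints bind.
kidney beans only: max(5.8/2.7, 718/386) = 2.148 servings → $0.97.
tempeh only: max(5.8/2.4, 718/407) = 2.417 servings → $4.23.
kidney beans + tempeh with both targets exact would need a negative amount; discard.
The minimum over all feasible corners is $0.97.

$0.97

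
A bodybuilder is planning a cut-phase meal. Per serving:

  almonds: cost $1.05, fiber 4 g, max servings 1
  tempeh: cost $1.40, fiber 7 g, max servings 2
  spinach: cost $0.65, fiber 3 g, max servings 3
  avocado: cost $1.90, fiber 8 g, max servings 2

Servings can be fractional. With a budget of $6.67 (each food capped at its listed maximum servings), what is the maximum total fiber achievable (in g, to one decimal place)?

31.1 g

Fiber per dollar: tempeh 5, spinach 4.615, avocado 4.211, almonds 3.81.
Take 2 servings of tempeh: spends $2.80, +14.0 g fiber (running total 14.0 g).
Take 3 servings of spinach: spends $1.95, +9.0 g fiber (running total 23.0 g).
Take 1.011 servings of avocado: spends $1.92, +8.1 g fiber (running total 31.1 g).
Filling greedily by fiber-per-dollar is optimal for one linear limit, giving 31.1 g.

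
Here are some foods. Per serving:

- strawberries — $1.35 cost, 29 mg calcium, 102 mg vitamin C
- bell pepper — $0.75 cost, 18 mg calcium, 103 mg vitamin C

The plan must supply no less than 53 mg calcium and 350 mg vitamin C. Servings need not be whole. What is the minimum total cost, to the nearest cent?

$2.55

Minimising a linear cost over {calcium ≥ 53, vitamin C ≥ 350, servings ≥ 0} — the optimum is at a vertex, using one or two foods.
strawberries only: max(53/29, 350/102) = 3.431 servings → $4.63.
bell pepper only: max(53/18, 350/103) = 3.398 servings → $2.55.
strawberries + bell pepper: the both-tight solution has a negative serving — not a feasible corner.
The minimum over all feasible corners is $2.55.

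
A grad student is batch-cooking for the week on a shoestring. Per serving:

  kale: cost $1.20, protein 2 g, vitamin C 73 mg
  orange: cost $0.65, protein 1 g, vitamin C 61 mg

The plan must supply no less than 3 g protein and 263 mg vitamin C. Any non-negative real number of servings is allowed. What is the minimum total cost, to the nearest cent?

For a min-cost LP with two ≥-constraints, a basic feasible solution has at most two positive variables.
kale only: max(3/2, 263/73) = 3.603 servings → $4.32.
orange only: max(3/1, 263/61) = 4.311 servings → $2.80.
kale + orange: the both-tight solution has a negative serving — not a feasible corner.
So the least-cost plan costs $2.80.

$2.80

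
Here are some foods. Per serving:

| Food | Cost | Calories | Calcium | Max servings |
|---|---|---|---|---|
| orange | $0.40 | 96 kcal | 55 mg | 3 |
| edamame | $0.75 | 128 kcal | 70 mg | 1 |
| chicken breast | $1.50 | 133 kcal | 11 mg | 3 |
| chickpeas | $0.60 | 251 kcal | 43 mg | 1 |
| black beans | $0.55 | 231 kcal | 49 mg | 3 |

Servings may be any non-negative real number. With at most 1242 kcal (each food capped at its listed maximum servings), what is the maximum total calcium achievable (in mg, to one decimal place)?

404.8 mg

Calcium per kcal: orange 0.5729, edamame 0.5469, black beans 0.2121, chickpeas 0.1713, chicken breast 0.08271.
Take 3 servings of orange: uses 288 kcal, +165.0 mg calcium (running total 165.0 mg).
Take 1 serving of edamame: uses 128 kcal, +70.0 mg calcium (running total 235.0 mg).
Take 3 servings of black beans: uses 693 kcal, +147.0 mg calcium (running total 382.0 mg).
Take 0.5299 servings of chickpeas: uses 133 kcal, +22.8 mg calcium (running total 404.8 mg).
Greedy by best ratio exhausts the calories allowance optimally: 404.8 mg.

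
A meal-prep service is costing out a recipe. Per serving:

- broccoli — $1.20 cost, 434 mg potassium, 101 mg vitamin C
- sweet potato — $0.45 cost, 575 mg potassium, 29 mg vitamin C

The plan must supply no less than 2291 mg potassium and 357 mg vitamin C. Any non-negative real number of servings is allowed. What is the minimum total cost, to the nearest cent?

Compare the cost at each extreme point of the feasible region.
broccoli only: max(2291/434, 357/101) = 5.279 servings → $6.33.
sweet potato only: max(2291/575, 357/29) = 12.31 servings → $5.54.
broccoli + sweet potato with both tight: 3.052 servings and 1.681 servings → $4.42.
The minimum over all feasible corners is $4.42.

$4.42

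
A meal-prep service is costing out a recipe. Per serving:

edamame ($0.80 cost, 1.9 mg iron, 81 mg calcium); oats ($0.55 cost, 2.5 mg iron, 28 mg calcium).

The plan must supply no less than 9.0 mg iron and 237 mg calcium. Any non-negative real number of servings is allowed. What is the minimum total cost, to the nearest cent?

$2.85

At the optimum either one food covers both requirements or two foods hit both targets exactly; no other combination can be cheaper.
edamame only: max(9.0/1.9, 237/81) = 4.737 servings → $3.79.
oats only: max(9.0/2.5, 237/28) = 8.464 servings → $4.66.
edamame + oats with both tight: 2.281 servings and 1.867 servings → $2.85.
So the least-cost plan costs $2.85.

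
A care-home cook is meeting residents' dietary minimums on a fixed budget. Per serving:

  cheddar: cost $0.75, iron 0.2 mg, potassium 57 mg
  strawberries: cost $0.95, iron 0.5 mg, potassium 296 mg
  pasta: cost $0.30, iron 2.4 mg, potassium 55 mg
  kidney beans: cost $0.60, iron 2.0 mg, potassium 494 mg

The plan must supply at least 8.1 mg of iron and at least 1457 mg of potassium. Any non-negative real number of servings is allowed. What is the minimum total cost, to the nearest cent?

$2.01

With two linear requirements the optimum uses one or two foods; enumerate the corners.
cheddar only: max(8.1/0.2, 1457/57) = 40.5 servings → $30.38.
strawberries only: max(8.1/0.5, 1457/296) = 16.2 servings → $15.39.
pasta only: max(8.1/2.4, 1457/55) = 26.49 servings → $7.95.
kidney beans only: max(8.1/2.0, 1457/494) = 4.05 servings → $2.43.
cheddar + strawberries: the both-tight solution has a negative serving — not a feasible corner.
cheddar + pasta with both tight: 24.26 servings and 1.354 servings → $18.60.
cheddar + kidney beans: the both-tight solution has a negative serving — not a feasible corner.
strawberries + pasta with both tight: 4.468 servings and 2.444 servings → $4.98.
strawberries + kidney beans: intersection lies outside the first quadrant.
pasta + kidney beans with both tight: 1.011 servings and 2.837 servings → $2.01.
So the least-cost plan costs $2.01.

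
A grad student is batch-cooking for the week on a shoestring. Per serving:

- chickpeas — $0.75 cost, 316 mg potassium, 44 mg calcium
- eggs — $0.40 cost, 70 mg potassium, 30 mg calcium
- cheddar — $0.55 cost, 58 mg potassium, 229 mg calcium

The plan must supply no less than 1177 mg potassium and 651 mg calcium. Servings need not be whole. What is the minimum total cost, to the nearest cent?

$3.70

With two linear requirements the optimum uses one or two foods; enumerate the corners.
chickpeas only: max(1177/316, 651/44) = 14.8 servings → $11.10.
eggs only: max(1177/70, 651/30) = 21.7 servings → $8.68.
cheddar only: max(1177/58, 651/229) = 20.29 servings → $11.16.
chickpeas + eggs with both targets exact would need a negative amount; discard.
chickpeas + cheddar with both tight: 3.32 servings and 2.205 servings → $3.70.
eggs + cheddar with both tight: 16.22 servings and 0.718 servings → $6.88.
So the least-cost plan costs $3.70.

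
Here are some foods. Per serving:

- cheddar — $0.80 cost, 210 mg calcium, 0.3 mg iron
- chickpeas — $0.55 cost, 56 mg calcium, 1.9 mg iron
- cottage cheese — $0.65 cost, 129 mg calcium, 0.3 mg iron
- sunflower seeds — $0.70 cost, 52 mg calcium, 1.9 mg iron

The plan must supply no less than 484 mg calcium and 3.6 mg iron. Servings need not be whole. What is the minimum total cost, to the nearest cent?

$2.38

Compare the cost at each extreme point of the feasible region.
cheddar only: max(484/210, 3.6/0.3) = 12 servings → $9.60.
chickpeas only: max(484/56, 3.6/1.9) = 8.643 servings → $4.75.
cottage cheese only: max(484/129, 3.6/0.3) = 12 servings → $7.80.
sunflower seeds only: max(484/52, 3.6/1.9) = 9.308 servings → $6.52.
cheddar + chickpeas with both tight: 1.879 servings and 1.598 servings → $2.38.
cheddar + cottage cheese: the both-tight solution has a negative serving — not a feasible corner.
cheddar + sunflower seeds with both tight: 1.91 servings and 1.593 servings → $2.64.
chickpeas + cottage cheese with both tight: 1.398 servings and 3.145 servings → $2.81.
chickpeas + sunflower seeds with both targets exact would need a negative amount; discard.
cottage cheese + sunflower seeds with both tight: 3.191 servings and 1.391 servings → $3.05.
The minimum over all feasible corners is $2.38.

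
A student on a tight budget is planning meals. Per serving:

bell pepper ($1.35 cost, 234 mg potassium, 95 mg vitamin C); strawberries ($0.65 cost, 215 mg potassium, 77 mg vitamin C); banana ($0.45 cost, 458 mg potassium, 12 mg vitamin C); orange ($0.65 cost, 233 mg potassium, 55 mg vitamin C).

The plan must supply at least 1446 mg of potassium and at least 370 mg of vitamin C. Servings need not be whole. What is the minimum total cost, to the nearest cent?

$3.46

bell pepper only: max(1446/234, 370/95) = 6.179 servings → $8.34.
strawberries only: max(1446/215, 370/77) = 6.726 servings → $4.37.
banana only: max(1446/458, 370/12) = 30.83 servings → $13.88.
orange only: max(1446/233, 370/55) = 6.727 servings → $4.37.
bell pepper + strawberries: intersection lies outside the first quadrant.
bell pepper + banana with both tight: 3.737 servings and 1.248 servings → $5.61.
bell pepper + orange with both tight: 0.721 servings and 5.482 servings → $4.54.
strawberries + banana with both tight: 4.654 servings and 0.9726 servings → $3.46.
strawberries + orange with both tight: 1.092 servings and 5.198 servings → $4.09.
banana + orange with both targets exact would need a negative amount; discard.
The minimum over all feasible corners is $3.46.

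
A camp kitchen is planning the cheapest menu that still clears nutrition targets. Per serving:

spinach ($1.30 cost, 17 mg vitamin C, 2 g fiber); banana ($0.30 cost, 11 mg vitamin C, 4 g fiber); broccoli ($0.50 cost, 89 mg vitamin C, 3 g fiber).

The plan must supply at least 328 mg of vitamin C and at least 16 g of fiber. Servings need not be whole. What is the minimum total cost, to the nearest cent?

With two linear requirements the optimum uses one or two foods; enumerate the corners.
spinach only: max(328/17, 16/2) = 19.29 servings → $25.08.
banana only: max(328/11, 16/4) = 29.82 servings → $8.95.
broccoli only: max(328/89, 16/3) = 5.333 servings → $2.67.
spinach + banana: the both-tight solution has a negative serving — not a feasible corner.
spinach + broccoli with both tight: 3.465 servings and 3.024 servings → $6.02.
banana + broccoli with both tight: 1.362 servings and 3.517 servings → $2.17.
Cheapest feasible corner: $2.17.

$2.17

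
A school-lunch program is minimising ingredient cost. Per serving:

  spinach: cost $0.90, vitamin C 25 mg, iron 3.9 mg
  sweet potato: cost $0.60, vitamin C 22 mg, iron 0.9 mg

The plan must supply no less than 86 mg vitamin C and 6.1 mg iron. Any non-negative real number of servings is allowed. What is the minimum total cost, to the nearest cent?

$2.54

Check every corner: each single food scaled to meet both minima, and each pair solved so both constraints bind.
spinach only: max(86/25, 6.1/3.9) = 3.44 servings → $3.10.
sweet potato only: max(86/22, 6.1/0.9) = 6.778 servings → $4.07.
spinach + sweet potato with both tight: 0.8973 servings and 2.889 servings → $2.54.
So the least-cost plan costs $2.54.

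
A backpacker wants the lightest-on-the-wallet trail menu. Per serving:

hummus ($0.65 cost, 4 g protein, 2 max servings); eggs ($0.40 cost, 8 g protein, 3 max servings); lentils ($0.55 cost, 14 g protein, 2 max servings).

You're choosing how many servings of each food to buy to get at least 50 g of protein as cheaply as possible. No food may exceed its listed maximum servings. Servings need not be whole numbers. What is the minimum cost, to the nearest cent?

$2.20

Cost per g of protein: lentils $0.0393, eggs $0.0500, hummus $0.1625.
Take 2 servings of lentils: +28.0 g protein for $1.10 (total $1.10, still need 22.0 g).
Take 2.75 servings of eggs: +22.0 g protein for $1.10 (total $2.20, still need 0.0 g).
Filling from the cheapest source first is optimal under one linear minimum: $2.20.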